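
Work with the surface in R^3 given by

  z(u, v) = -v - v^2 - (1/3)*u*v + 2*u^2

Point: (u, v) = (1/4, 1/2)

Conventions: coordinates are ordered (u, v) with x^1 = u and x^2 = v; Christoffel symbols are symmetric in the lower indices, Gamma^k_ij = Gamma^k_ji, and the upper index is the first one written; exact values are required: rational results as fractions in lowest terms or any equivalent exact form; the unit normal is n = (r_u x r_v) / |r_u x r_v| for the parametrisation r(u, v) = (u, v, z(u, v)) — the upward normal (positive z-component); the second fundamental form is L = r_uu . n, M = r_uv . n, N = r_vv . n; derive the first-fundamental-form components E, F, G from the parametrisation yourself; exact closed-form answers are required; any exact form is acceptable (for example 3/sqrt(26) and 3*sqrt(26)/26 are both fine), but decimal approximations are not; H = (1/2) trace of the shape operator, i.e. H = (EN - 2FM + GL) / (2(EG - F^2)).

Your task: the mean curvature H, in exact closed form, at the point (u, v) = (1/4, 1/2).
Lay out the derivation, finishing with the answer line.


z_u = 5/6, z_v = -25/12, z_uu = 4, z_uv = -1/3, z_vv = -2
E = 61/36, F = -125/72, G = 769/144; answer radicand W^2 = 869/144
unnormalised second-form numerators: l = 4, m = -1/3, n = -2; L = l/sqrt(869/144), and similarly M = m/sqrt(W^2), N = n/sqrt(W^2)
H = (E*n - 2*F*m + G*l) / (2*(EG - F^2)*sqrt(W^2)); E*n - 2*F*m + G*l = 454/27, EG - F^2 = 869/144, so H = (3632/2607)/sqrt(869/144)

Answer: H = 14528*sqrt(869)/755161


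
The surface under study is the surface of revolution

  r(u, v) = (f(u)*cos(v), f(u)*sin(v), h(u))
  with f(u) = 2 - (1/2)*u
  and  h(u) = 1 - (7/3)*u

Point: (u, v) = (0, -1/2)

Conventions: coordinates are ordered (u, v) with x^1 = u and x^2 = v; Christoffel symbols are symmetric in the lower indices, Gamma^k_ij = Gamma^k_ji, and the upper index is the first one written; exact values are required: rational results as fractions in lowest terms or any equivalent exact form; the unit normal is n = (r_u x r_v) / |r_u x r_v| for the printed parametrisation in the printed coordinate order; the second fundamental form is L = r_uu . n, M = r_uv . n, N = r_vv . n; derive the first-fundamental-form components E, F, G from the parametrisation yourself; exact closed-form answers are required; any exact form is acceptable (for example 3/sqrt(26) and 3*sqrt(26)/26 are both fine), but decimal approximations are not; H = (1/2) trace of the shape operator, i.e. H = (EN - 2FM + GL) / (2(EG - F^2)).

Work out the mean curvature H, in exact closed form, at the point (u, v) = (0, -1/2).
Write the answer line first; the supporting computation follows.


Answer: H = -7*sqrt(205)/410

f = 2, f' = -1/2, f'' = 0, h' = -7/3, h'' = 0
E = 205/36, F = 0, G = 4; answer radicand W^2 = 205/36
unnormalised second-form numerators: l = 0, m = 0, n = -14/3; L = l/sqrt(205/36), and similarly M = m/sqrt(W^2), N = n/sqrt(W^2)
H = (E*n - 2*F*m + G*l) / (2*(EG - F^2)*sqrt(W^2)); E*n - 2*F*m + G*l = -1435/54, EG - F^2 = 205/9, so H = (-7/12)/sqrt(205/36)


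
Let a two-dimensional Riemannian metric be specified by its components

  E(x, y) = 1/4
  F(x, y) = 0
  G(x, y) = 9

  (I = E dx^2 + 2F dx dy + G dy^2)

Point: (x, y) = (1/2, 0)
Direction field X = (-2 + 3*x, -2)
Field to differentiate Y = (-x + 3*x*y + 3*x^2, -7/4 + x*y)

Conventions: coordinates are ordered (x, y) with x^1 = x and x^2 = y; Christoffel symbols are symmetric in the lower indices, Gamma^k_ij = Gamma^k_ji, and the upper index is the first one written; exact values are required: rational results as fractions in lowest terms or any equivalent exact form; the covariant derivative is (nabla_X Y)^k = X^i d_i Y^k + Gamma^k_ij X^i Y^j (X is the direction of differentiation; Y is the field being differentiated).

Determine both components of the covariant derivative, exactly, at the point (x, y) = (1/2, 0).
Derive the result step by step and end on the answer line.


E = 1/4, F = 0, G = 9 at the point
E_x = 0, E_y = 0, F_x = 0, F_y = 0, G_x = 0, G_y = 0
EG - F^2 = 9/4;  g^inv = (4/9) * [[9, 0], [0, 1/4]]
first-kind symbols [ij,l] = (1/2)(d_i g_jl + d_j g_il - d_l g_ij): [xx,x] = E_x/2 = 0, [xx,y] = F_x - E_y/2 = 0, [xy,x] = E_y/2 = 0, [xy,y] = G_x/2 = 0, [yy,x] = F_y - G_x/2 = 0, [yy,y] = G_y/2 = 0
Gamma^x_ij = (G*[ij,x] - F*[ij,y])/(EG - F^2), Gamma^y_ij = (E*[ij,y] - F*[ij,x])/(EG - F^2)
Gamma_xxx = 0, Gamma_xxy = 0, Gamma_xyy = 0, Gamma_yxx = 0, Gamma_yxy = 0, Gamma_yyy = 0
X = (-1/2, -2), Y = (1/4, -7/4) at the point

Answer: (nabla_X Y)^x = -4, (nabla_X Y)^y = -1


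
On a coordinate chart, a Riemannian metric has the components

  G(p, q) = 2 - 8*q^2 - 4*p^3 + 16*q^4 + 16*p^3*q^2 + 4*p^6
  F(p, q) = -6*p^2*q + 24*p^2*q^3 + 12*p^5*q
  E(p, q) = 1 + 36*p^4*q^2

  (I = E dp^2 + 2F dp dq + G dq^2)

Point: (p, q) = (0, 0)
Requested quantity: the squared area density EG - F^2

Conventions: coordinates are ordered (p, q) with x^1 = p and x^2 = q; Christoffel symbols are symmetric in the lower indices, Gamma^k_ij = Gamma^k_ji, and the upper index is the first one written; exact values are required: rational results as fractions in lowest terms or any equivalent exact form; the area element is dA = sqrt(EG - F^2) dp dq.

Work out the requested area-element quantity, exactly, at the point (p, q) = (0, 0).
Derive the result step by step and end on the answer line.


E = 1, F = 0, G = 2; EG - F^2 = 2

Answer: EG - F^2 = 2


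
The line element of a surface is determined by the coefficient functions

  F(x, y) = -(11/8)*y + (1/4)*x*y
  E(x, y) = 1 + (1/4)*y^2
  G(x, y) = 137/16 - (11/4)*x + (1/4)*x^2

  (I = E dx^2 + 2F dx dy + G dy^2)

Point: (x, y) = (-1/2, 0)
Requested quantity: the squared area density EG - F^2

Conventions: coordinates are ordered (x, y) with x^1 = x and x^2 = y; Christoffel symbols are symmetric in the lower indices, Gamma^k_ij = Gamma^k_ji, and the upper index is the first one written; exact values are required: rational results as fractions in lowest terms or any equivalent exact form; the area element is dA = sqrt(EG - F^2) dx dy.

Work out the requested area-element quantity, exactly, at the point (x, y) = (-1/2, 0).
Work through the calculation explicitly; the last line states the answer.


E = 1, F = 0, G = 10; EG - F^2 = 10

Answer: EG - F^2 = 10


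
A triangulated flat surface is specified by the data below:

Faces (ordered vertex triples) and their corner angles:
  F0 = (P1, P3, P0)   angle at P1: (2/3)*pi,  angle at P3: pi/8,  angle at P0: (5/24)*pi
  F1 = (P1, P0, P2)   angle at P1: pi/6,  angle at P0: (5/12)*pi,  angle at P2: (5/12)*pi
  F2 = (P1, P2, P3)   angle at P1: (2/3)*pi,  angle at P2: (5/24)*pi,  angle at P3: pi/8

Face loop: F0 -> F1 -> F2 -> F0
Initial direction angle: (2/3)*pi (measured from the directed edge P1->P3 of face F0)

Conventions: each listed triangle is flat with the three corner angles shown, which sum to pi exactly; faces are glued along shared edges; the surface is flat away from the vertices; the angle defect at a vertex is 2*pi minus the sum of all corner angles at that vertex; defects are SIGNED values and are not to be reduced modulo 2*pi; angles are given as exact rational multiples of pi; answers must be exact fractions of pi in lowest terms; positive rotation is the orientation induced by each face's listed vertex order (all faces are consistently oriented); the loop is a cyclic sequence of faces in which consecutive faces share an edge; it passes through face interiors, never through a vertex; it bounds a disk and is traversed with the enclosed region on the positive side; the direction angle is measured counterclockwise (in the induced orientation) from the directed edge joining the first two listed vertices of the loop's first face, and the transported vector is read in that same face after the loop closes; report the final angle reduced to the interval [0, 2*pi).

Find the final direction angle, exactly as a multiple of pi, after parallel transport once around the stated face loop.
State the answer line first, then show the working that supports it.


Answer: final direction angle = (7/6)*pi

enclosed vertex P1: corner angles sum to (3/2)*pi, defect = 2*pi - (3/2)*pi = pi/2
transport around the loop rotates by the sum of enclosed defects; add to the initial angle mod 2*pi
final angle = (2/3)*pi + pi/2 = (7/6)*pi (mod 2*pi)


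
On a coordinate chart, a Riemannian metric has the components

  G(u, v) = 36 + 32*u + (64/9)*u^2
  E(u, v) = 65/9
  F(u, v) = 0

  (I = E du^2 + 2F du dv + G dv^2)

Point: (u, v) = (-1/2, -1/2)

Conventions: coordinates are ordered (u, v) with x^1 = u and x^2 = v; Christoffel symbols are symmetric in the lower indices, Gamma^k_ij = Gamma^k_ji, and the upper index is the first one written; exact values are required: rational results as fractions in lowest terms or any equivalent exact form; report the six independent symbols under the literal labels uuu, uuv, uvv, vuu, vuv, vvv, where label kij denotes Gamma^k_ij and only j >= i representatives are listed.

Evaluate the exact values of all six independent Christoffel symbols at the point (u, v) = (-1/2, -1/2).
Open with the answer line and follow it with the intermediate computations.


Answer: Gamma_uuu = 0, Gamma_uuv = 0, Gamma_uvv = -112/65, Gamma_vuu = 0, Gamma_vuv = 4/7, Gamma_vvv = 0

E = 65/9, F = 0, G = 196/9 at the point
E_u = 0, E_v = 0, F_u = 0, F_v = 0, G_u = 224/9, G_v = 0
EG - F^2 = 12740/81;  g^inv = (81/12740) * [[196/9, 0], [0, 65/9]]
first-kind symbols [ij,l] = (1/2)(d_i g_jl + d_j g_il - d_l g_ij): [uu,u] = E_u/2 = 0, [uu,v] = F_u - E_v/2 = 0, [uv,u] = E_v/2 = 0, [uv,v] = G_u/2 = 112/9, [vv,u] = F_v - G_u/2 = -112/9, [vv,v] = G_v/2 = 0
Gamma^u_ij = (G*[ij,u] - F*[ij,v])/(EG - F^2), Gamma^v_ij = (E*[ij,v] - F*[ij,u])/(EG - F^2)


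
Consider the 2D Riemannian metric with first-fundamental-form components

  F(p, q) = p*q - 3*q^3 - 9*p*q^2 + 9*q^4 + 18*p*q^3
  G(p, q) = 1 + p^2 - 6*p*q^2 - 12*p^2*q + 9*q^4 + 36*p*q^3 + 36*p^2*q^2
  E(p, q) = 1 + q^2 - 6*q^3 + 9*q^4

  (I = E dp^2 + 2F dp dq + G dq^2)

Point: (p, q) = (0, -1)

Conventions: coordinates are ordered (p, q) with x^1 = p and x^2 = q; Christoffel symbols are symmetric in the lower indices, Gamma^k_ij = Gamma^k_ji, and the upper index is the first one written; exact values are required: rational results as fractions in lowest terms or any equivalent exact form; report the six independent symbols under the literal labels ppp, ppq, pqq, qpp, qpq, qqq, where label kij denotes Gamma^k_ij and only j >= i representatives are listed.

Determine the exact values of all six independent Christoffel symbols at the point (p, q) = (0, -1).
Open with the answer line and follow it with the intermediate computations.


Answer: Gamma_ppp = 0, Gamma_ppq = -14/13, Gamma_pqq = -12/13, Gamma_qpp = 0, Gamma_qpq = -21/26, Gamma_qqq = -9/13

E = 17, F = 12, G = 10 at the point
E_p = 0, E_q = -56, F_p = -28, F_q = -45, G_p = -42, G_q = -36
EG - F^2 = 26;  g^inv = (1/26) * [[10, -12], [-12, 17]]
first-kind symbols [ij,l] = (1/2)(d_i g_jl + d_j g_il - d_l g_ij): [pp,p] = E_p/2 = 0, [pp,q] = F_p - E_q/2 = 0, [pq,p] = E_q/2 = -28, [pq,q] = G_p/2 = -21, [qq,p] = F_q - G_p/2 = -24, [qq,q] = G_q/2 = -18
Gamma^p_ij = (G*[ij,p] - F*[ij,q])/(EG - F^2), Gamma^q_ij = (E*[ij,q] - F*[ij,p])/(EG - F^2)


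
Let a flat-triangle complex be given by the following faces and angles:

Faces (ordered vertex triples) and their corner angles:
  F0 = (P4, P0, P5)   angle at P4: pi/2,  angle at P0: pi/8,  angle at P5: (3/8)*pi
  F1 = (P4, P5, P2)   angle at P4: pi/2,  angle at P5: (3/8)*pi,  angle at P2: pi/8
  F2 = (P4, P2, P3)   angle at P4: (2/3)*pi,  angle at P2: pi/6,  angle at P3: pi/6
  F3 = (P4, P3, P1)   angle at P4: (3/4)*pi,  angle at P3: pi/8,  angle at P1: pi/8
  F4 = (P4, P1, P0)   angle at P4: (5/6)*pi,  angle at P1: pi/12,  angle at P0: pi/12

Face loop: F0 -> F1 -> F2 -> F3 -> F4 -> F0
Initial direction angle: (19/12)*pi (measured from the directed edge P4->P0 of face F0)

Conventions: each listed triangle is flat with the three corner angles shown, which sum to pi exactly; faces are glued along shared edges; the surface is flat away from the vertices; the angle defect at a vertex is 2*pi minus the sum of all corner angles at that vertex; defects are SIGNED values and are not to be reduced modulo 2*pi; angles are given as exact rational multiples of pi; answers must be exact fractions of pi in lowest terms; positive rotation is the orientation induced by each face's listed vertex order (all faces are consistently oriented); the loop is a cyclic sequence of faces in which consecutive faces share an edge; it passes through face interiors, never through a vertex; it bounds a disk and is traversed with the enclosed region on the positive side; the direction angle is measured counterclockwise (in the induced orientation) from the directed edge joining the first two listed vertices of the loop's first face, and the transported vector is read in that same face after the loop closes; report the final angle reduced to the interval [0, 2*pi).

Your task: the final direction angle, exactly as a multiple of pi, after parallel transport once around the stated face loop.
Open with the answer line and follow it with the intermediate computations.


Answer: final direction angle = pi/3

enclosed vertex P4: corner angles sum to (13/4)*pi, defect = 2*pi - (13/4)*pi = (-5/4)*pi
adding the enclosed defects to the starting angle (mod 2*pi, induced orientation) gives the holonomy
final angle = (19/12)*pi - (5/4)*pi = pi/3 (mod 2*pi)


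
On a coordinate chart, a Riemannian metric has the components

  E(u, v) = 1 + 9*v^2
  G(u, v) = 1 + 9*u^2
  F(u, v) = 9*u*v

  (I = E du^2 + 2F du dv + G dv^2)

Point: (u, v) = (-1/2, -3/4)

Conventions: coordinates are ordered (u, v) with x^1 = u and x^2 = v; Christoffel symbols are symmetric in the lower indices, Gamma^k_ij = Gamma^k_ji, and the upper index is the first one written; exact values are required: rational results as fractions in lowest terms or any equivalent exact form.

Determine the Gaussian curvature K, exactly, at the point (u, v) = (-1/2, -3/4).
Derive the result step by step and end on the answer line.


E = 97/16, F = 27/8, G = 13/4, EG - F^2 = 133/16 at the point
E_u = 0, E_v = -27/2, F_u = -27/4, F_v = -9/2, G_u = -9, G_v = 0
E_vv = 18, F_uv = 9, G_uu = 18
By Brioschi, K is (det M1 - det M2) divided by (EG - F^2) squared.
M1 = [[-E_vv/2 + F_uv - G_uu/2, E_u/2, F_u - E_v/2], [F_v - G_u/2, E, F], [G_v/2, F, G]] = [[-9, 0, 0], [0, 97/16, 27/8], [0, 27/8, 13/4]]; det M1 = -1197/16
M2 = [[0, E_v/2, G_u/2], [E_v/2, E, F], [G_u/2, F, G]] = [[0, -27/4, -9/2], [-27/4, 97/16, 27/8], [-9/2, 27/8, 13/4]]; det M2 = -1053/16
det M1 - det M2 = -9; K = -9 / (133/16)^2 = -2304/17689

Answer: K = -2304/17689


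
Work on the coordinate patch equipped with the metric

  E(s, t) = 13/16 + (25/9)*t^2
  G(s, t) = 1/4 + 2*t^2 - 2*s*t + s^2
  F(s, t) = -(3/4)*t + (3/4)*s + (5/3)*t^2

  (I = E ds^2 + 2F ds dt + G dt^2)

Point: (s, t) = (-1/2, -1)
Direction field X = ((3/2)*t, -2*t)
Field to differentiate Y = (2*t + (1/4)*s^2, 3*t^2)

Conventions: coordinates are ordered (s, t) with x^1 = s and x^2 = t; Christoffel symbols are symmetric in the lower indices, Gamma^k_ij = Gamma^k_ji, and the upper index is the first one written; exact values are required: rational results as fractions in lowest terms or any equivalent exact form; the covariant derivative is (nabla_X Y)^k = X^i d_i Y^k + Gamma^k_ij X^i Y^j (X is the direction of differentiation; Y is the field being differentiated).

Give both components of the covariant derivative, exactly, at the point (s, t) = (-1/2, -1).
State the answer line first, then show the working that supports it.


Answer: (nabla_X Y)^s = 45733/11216, (nabla_X Y)^t = -911971/67296

E = 517/144, F = 49/24, G = 3/2 at the point
E_s = 0, E_t = -50/9, F_s = 3/4, F_t = -49/12, G_s = 1, G_t = -3
EG - F^2 = 701/576;  g^inv = (576/701) * [[3/2, -49/24], [-49/24, 517/144]]
first-kind symbols [ij,l] = (1/2)(d_i g_jl + d_j g_il - d_l g_ij): [ss,s] = E_s/2 = 0, [ss,t] = F_s - E_t/2 = 127/36, [st,s] = E_t/2 = -25/9, [st,t] = G_s/2 = 1/2, [tt,s] = F_t - G_s/2 = -55/12, [tt,t] = G_t/2 = -3/2
Gamma^s_ij = (G*[ij,s] - F*[ij,t])/(EG - F^2), Gamma^t_ij = (E*[ij,t] - F*[ij,s])/(EG - F^2)
Gamma_sss = -12446/2103, Gamma_sst = -2988/701, Gamma_stt = -2196/701, Gamma_tss = 65659/6309, Gamma_tst = 12902/2103, Gamma_ttt = 2288/701
X = (-3/2, 2), Y = (-31/16, 3) at the point


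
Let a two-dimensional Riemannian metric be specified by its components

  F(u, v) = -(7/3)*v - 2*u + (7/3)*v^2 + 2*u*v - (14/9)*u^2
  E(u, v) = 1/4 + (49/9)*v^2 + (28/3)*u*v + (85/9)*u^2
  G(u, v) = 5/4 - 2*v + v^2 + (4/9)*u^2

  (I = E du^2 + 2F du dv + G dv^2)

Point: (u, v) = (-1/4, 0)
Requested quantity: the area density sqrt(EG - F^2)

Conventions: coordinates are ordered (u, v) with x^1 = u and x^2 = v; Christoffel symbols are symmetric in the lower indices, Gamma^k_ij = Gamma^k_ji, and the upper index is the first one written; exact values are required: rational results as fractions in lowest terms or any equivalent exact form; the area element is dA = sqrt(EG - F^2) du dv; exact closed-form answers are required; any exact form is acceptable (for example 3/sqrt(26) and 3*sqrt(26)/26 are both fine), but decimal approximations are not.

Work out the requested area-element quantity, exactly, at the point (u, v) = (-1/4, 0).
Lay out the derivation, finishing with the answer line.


E = 121/144, F = 29/72, G = 23/18; EG - F^2 = 175/192

Answer: sqrt(EG - F^2) = 5*sqrt(21)/24


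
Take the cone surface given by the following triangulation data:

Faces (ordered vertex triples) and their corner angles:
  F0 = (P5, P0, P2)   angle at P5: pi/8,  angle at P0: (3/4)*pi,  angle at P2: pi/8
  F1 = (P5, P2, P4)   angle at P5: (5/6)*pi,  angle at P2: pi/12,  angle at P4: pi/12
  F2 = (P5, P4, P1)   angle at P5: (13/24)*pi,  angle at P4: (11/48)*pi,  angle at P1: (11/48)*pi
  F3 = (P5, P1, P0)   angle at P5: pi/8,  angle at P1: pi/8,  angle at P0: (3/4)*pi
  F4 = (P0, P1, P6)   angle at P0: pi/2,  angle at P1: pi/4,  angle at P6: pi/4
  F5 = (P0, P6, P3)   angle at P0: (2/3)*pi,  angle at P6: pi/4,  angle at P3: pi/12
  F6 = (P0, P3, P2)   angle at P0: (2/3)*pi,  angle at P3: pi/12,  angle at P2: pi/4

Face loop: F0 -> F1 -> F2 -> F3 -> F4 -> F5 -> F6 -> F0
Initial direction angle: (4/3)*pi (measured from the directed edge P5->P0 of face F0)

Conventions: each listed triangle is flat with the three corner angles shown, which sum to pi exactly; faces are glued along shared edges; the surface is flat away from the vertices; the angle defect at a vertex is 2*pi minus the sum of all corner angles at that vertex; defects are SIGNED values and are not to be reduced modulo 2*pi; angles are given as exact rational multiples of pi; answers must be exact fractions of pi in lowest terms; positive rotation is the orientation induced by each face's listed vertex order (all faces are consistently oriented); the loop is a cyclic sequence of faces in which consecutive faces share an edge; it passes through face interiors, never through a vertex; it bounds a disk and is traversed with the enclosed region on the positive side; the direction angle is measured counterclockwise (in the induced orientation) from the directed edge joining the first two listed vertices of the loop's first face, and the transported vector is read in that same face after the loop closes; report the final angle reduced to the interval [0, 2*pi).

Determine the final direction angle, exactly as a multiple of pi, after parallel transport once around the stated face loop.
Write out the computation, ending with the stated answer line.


enclosed vertex P0: corner angles sum to (10/3)*pi, defect = 2*pi - (10/3)*pi = (-4/3)*pi
enclosed vertex P5: corner angles sum to (13/8)*pi, defect = 2*pi - (13/8)*pi = (3/8)*pi
adding the enclosed defects to the starting angle (mod 2*pi, induced orientation) gives the holonomy
final angle = (4/3)*pi - (23/24)*pi = (3/8)*pi (mod 2*pi)

Answer: final direction angle = (3/8)*pi


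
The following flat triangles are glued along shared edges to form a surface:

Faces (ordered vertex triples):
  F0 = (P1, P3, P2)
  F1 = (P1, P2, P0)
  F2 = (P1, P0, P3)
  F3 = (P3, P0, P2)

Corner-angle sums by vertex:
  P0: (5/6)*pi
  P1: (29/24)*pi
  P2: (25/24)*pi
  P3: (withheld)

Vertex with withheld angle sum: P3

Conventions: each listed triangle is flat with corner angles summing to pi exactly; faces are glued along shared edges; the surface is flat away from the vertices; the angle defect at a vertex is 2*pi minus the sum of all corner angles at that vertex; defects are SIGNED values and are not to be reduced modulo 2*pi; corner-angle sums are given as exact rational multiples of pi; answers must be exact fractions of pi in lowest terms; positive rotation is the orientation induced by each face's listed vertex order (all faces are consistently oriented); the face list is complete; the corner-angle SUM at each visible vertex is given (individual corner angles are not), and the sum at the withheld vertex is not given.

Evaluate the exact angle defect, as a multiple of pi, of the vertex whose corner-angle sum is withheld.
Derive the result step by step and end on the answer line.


V = 4, E = 6, F = 4; chi = V - E + F = 2
Gauss-Bonnet: total defect = 2*pi*chi = 4*pi; visible defects sum to (35/12)*pi

Answer: defect(P3) = (13/12)*pi


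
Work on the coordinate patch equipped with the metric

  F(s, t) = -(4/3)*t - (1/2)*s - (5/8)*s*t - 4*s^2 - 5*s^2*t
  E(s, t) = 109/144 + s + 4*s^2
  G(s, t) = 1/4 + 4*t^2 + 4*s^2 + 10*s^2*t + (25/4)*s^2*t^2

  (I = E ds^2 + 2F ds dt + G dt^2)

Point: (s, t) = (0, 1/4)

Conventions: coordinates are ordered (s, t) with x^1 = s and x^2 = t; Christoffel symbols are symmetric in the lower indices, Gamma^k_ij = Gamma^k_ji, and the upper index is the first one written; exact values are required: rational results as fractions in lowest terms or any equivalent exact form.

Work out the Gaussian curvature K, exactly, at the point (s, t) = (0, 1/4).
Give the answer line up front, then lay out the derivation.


Answer: K = -271665/11858

E = 109/144, F = -1/3, G = 1/2, EG - F^2 = 77/288 at the point
E_s = 1, E_t = 0, F_s = -21/32, F_t = -4/3, G_s = 0, G_t = 2
E_tt = 0, F_st = -5/8, G_ss = 441/32
The intrinsic route: Brioschi's K = (det M1 - det M2)/(EG - F^2)^2.
M1 = [[-E_tt/2 + F_st - G_ss/2, E_s/2, F_s - E_t/2], [F_t - G_s/2, E, F], [G_t/2, F, G]] = [[-481/64, 1/2, -21/32], [-4/3, 109/144, -1/3], [1, -1/3, 1/2]]; det M1 = -30185/18432
M2 = [[0, E_t/2, G_s/2], [E_t/2, E, F], [G_s/2, F, G]] = [[0, 0, 0], [0, 109/144, -1/3], [0, -1/3, 1/2]]; det M2 = 0
det M1 - det M2 = -30185/18432; K = -30185/18432 / (77/288)^2 = -271665/11858


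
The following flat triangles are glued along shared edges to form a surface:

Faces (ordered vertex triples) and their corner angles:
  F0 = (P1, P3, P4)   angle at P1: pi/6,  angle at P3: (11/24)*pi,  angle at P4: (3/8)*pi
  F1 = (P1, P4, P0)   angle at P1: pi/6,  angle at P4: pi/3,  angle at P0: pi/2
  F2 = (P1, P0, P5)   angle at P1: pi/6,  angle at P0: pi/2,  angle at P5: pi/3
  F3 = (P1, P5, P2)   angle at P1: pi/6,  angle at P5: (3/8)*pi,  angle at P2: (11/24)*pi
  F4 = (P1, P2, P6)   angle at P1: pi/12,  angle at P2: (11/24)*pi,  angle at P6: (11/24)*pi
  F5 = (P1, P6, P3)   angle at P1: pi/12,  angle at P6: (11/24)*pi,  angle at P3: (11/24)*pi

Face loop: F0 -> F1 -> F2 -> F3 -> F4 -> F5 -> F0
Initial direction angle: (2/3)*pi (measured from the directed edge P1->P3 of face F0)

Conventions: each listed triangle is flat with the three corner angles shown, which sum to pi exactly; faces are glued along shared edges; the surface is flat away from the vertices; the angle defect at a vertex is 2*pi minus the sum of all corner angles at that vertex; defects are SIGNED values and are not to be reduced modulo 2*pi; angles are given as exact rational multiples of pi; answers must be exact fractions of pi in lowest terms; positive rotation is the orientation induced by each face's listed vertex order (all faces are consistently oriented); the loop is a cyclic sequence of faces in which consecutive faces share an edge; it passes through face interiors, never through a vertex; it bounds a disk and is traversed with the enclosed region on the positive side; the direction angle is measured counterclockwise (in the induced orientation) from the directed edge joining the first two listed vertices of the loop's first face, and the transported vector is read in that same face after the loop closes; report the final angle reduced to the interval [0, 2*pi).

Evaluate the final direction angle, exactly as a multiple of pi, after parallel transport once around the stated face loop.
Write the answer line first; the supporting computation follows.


Answer: final direction angle = (11/6)*pi

enclosed vertex P1: corner angles sum to (5/6)*pi, defect = 2*pi - (5/6)*pi = (7/6)*pi
final direction = starting direction + enclosed defect total, reduced mod 2*pi (induced orientation)
final angle = (2/3)*pi + (7/6)*pi = (11/6)*pi (mod 2*pi)


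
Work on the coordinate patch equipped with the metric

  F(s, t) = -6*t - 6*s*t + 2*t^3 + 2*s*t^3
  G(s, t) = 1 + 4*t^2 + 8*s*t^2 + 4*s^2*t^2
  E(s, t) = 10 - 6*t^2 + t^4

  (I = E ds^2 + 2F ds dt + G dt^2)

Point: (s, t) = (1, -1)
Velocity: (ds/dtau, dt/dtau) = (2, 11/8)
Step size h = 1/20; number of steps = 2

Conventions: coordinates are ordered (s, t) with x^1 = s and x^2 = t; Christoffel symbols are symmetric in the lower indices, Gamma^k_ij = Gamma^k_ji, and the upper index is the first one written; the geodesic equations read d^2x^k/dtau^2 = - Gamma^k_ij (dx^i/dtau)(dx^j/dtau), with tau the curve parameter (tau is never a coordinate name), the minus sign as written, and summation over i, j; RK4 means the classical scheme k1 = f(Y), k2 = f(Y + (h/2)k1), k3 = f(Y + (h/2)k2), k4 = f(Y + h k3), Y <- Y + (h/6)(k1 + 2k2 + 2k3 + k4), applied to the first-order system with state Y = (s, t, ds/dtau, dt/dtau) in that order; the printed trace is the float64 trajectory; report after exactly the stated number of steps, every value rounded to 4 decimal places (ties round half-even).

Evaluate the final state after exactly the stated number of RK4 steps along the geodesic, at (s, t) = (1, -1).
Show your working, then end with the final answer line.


f(Y) = (ds/dtau, dt/dtau, -Gamma^s_ij Y'^i Y'^j, -Gamma^t_ij Y'^i Y'^j) with the Gammas evaluated at the stage position; h = 0.050000; intermediate values shown to 6 dp
step 0: s = 1.0000, t = -1.0000, ds/dtau = 2.0000, dt/dtau = 1.3750
step 1:
  k1: at (s, t) = (1.000000, -1.000000), (ds/dtau, dt/dtau) = (2.000000, 1.375000); Gamma_sss = 0.000000, Gamma_sst = 0.190476, Gamma_stt = -0.380952, Gamma_tss = 0.000000, Gamma_tst = 0.380952, Gamma_ttt = -0.761905; k1 = (2.000000, 1.375000, -0.327381, -0.654762)
  k2: at (s, t) = (1.050000, -0.965625), (ds/dtau, dt/dtau) = (1.991815, 1.358631); Gamma_sss = 0.000000, Gamma_sst = 0.190605, Gamma_stt = -0.404651, Gamma_tss = 0.000000, Gamma_tst = 0.364978, Gamma_ttt = -0.774841; k2 = (1.991815, 1.358631, -0.284674, -0.545105)
  k3: at (s, t) = (1.049795, -0.966034), (ds/dtau, dt/dtau) = (1.992883, 1.361372); Gamma_sss = 0.000000, Gamma_sst = 0.190550, Gamma_stt = -0.404323, Gamma_tss = 0.000000, Gamma_tst = 0.365131, Gamma_ttt = -0.774760; k3 = (1.992883, 1.361372, -0.284603, -0.545354)
  k4: at (s, t) = (1.099644, -0.931931), (ds/dtau, dt/dtau) = (1.985770, 1.347732); Gamma_sss = 0.000000, Gamma_sst = 0.190467, Gamma_stt = -0.429122, Gamma_tss = 0.000000, Gamma_tst = 0.349698, Gamma_ttt = -0.787870; k4 = (1.985770, 1.347732, -0.240037, -0.440709)
  Y <- Y + (h/6)(k1 + 2k2 + 2k3 + k4): s = 1.0996, t = -0.9320, ds/dtau = 1.9858, dt/dtau = 1.3477
step 2:
  k1: at (s, t) = (1.099626, -0.931977), (ds/dtau, dt/dtau) = (1.985784, 1.347697); Gamma_sss = 0.000000, Gamma_sst = 0.190460, Gamma_stt = -0.429083, Gamma_tss = 0.000000, Gamma_tst = 0.349714, Gamma_ttt = -0.787862; k1 = (1.985784, 1.347697, -0.240095, -0.440852)
  k2: at (s, t) = (1.149271, -0.898285), (ds/dtau, dt/dtau) = (1.979781, 1.336675); Gamma_sss = 0.000000, Gamma_sst = 0.190162, Gamma_stt = -0.454988, Gamma_tss = 0.000000, Gamma_tst = 0.334813, Gamma_ttt = -0.801087; k2 = (1.979781, 1.336675, -0.193531, -0.340746)
  k3: at (s, t) = (1.149121, -0.898560), (ds/dtau, dt/dtau) = (1.980945, 1.339178); Gamma_sss = 0.000000, Gamma_sst = 0.190132, Gamma_stt = -0.454746, Gamma_tss = 0.000000, Gamma_tst = 0.334916, Gamma_ttt = -0.801032; k3 = (1.980945, 1.339178, -0.193239, -0.340388)
  k4: at (s, t) = (1.198674, -0.865018), (ds/dtau, dt/dtau) = (1.976122, 1.330677); Gamma_sss = 0.000000, Gamma_sst = 0.189667, Gamma_stt = -0.482089, Gamma_tss = 0.000000, Gamma_tst = 0.320398, Gamma_ttt = -0.814375; k4 = (1.976122, 1.330677, -0.143853, -0.243006)
  Y <- Y + (h/6)(k1 + 2k2 + 2k3 + k4): s = 1.1987, t = -0.8651, ds/dtau = 1.9761, dt/dtau = 1.3306

Answer: s = 1.1987, t = -0.8651, ds/dtau = 1.9761, dt/dtau = 1.3306


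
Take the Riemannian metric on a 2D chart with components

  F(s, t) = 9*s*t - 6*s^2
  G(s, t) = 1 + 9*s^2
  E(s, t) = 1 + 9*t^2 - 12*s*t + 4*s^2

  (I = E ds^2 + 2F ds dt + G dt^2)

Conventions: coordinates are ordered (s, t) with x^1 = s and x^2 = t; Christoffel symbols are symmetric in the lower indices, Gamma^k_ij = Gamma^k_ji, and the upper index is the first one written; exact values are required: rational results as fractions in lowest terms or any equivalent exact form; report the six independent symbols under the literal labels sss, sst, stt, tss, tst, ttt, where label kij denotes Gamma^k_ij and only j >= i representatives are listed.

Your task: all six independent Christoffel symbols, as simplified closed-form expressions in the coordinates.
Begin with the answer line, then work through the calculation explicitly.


Answer: Gamma_sss = (4*s - 6*t)/(13*s^2 - 12*s*t + 9*t^2 + 1), Gamma_sst = (-6*s + 9*t)/(13*s^2 - 12*s*t + 9*t^2 + 1), Gamma_stt = 0, Gamma_tss = -6*s/(13*s^2 - 12*s*t + 9*t^2 + 1), Gamma_tst = 9*s/(13*s^2 - 12*s*t + 9*t^2 + 1), Gamma_ttt = 0

E = 1 + 9*t^2 - 12*s*t + 4*s^2; F = 9*s*t - 6*s^2; G = 1 + 9*s^2
Gamma^k_ij = (1/2) g^{kl} (d_i g_jl + d_j g_il - d_l g_ij), with g^inv = (1/(EG-F^2)) [[G, -F], [-F, E]]
first partials: E_s = -12*t + 8*s, E_t = 18*t - 12*s, F_s = 9*t - 12*s, F_t = 9*s, G_s = 18*s, G_t = 0
D = EG - F^2 = 1 + 9*t^2 - 12*s*t + 13*s^2
expanded: Gamma^s_ss = (G E_s - 2F F_s + F E_t)/(2D), Gamma^s_st = (G E_t - F G_s)/(2D), Gamma^s_tt = (2G F_t - G G_s - F G_t)/(2D), Gamma^t_ss = (2E F_s - E E_t - F E_s)/(2D), Gamma^t_st = (E G_s - F E_t)/(2D), Gamma^t_tt = (E G_t - 2F F_t + F G_s)/(2D); substitute and cancel common factors


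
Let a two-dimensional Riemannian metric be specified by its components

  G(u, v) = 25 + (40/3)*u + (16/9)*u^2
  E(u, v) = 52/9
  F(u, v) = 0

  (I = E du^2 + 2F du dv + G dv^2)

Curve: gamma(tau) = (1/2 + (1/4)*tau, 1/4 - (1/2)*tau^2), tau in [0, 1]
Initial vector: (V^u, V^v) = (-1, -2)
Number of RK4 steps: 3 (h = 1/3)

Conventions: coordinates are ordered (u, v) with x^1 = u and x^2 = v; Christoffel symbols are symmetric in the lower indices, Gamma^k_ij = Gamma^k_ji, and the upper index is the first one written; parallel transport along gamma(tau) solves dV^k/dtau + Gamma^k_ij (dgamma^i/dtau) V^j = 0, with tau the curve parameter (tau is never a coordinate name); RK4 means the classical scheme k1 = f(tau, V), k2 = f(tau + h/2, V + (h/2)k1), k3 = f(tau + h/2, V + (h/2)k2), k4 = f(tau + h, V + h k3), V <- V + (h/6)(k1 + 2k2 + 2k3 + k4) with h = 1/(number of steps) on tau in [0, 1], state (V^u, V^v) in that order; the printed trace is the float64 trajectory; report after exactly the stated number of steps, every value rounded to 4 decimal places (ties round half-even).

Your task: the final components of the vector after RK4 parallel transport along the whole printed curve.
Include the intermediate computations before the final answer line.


gamma'(tau) = (1/4, -tau); f(tau, V)^k = -Gamma^k_ij(gamma(tau)) gamma'^i(tau) V^j; h = 1/3; intermediate values shown to 6 dp
curve data and Christoffel symbols at the stage parameters:
  tau = 0.000000: gamma = (0.500000, 0.250000), gamma' = (0.250000, 0.000000); Gamma_uuu = 0.000000, Gamma_uuv = 0.000000, Gamma_uvv = -1.307692, Gamma_vuu = 0.000000, Gamma_vuv = 0.235294, Gamma_vvv = 0.000000
  tau = 0.166667: gamma = (0.541667, 0.236111), gamma' = (0.250000, -0.166667); Gamma_uuu = 0.000000, Gamma_uuv = 0.000000, Gamma_uvv = -1.320513, Gamma_vuu = 0.000000, Gamma_vuv = 0.233010, Gamma_vvv = 0.000000
  tau = 0.333333: gamma = (0.583333, 0.194444), gamma' = (0.250000, -0.333333); Gamma_uuu = 0.000000, Gamma_uuv = 0.000000, Gamma_uvv = -1.333333, Gamma_vuu = 0.000000, Gamma_vuv = 0.230769, Gamma_vvv = 0.000000
  tau = 0.500000: gamma = (0.625000, 0.125000), gamma' = (0.250000, -0.500000); Gamma_uuu = 0.000000, Gamma_uuv = 0.000000, Gamma_uvv = -1.346154, Gamma_vuu = 0.000000, Gamma_vuv = 0.228571, Gamma_vvv = 0.000000
  tau = 0.666667: gamma = (0.666667, 0.027778), gamma' = (0.250000, -0.666667); Gamma_uuu = 0.000000, Gamma_uuv = 0.000000, Gamma_uvv = -1.358974, Gamma_vuu = 0.000000, Gamma_vuv = 0.226415, Gamma_vvv = 0.000000
  tau = 0.833333: gamma = (0.708333, -0.097222), gamma' = (0.250000, -0.833333); Gamma_uuu = 0.000000, Gamma_uuv = 0.000000, Gamma_uvv = -1.371795, Gamma_vuu = 0.000000, Gamma_vuv = 0.224299, Gamma_vvv = 0.000000
  tau = 1.000000: gamma = (0.750000, -0.250000), gamma' = (0.250000, -1.000000); Gamma_uuu = 0.000000, Gamma_uuv = 0.000000, Gamma_uvv = -1.384615, Gamma_vuu = 0.000000, Gamma_vuv = 0.222222, Gamma_vvv = 0.000000
step 0: V^u = -1.0000, V^v = -2.0000
step 1: k1 = (0.000000, 0.117647), k2 = (0.435856, 0.076528), k3 = (0.437364, 0.079748), k4 = (0.877074, 0.048142); V <- V + (h/6)(k1 + 2k2 + 2k3 + k4): V^u = -0.8542, V^v = -1.9734
step 2: k1 = (0.877078, 0.048140), k2 = (1.322867, 0.031386), k3 = (1.324746, 0.040037), k4 = (1.775799, 0.048659); V <- V + (h/6)(k1 + 2k2 + 2k3 + k4): V^u = -0.4127, V^v = -1.9601
step 3: k1 = (1.775828, 0.048657), k2 = (2.231456, 0.087642), k3 = (2.224028, 0.101472), k4 = (2.667168, 0.180050); V <- V + (h/6)(k1 + 2k2 + 2k3 + k4): V^u = 0.3292, V^v = -1.9264

Answer: V^u = 0.3292, V^v = -1.9264


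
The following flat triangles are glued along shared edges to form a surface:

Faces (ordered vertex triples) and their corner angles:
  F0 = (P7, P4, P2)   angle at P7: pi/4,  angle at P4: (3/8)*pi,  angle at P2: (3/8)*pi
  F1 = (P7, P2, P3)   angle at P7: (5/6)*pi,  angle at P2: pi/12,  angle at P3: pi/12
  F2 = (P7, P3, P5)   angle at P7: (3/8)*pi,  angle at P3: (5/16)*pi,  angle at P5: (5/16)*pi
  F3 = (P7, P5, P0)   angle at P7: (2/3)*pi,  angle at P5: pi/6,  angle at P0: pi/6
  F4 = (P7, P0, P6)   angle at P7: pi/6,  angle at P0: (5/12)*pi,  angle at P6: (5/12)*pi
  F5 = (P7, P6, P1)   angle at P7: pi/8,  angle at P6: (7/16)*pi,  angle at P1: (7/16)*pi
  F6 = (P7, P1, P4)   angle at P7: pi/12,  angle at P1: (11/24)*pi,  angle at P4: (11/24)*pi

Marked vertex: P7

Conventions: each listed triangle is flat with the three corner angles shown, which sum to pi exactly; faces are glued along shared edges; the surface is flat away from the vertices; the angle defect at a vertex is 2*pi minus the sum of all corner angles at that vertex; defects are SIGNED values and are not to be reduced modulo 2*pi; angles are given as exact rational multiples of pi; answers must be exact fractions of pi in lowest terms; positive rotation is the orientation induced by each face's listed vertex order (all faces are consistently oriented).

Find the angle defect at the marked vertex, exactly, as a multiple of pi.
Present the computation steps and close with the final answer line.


Sum of corner angles at P7: (5/2)*pi
defect = 2*pi - (5/2)*pi

Answer: defect(P7) = -pi/2


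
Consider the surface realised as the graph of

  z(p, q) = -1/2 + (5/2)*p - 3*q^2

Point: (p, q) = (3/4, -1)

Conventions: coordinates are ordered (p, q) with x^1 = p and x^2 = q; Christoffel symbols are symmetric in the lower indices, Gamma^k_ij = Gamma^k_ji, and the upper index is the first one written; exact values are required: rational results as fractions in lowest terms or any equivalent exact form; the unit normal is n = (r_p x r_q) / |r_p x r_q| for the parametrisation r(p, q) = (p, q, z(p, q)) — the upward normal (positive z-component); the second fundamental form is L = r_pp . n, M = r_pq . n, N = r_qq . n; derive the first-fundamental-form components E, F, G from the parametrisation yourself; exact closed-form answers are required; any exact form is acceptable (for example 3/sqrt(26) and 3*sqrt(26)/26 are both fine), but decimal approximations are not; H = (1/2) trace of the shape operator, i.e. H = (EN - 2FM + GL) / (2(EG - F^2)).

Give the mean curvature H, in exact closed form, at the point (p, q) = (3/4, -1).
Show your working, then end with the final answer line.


z_p = 5/2, z_q = 6, z_pp = 0, z_pq = 0, z_qq = -6
E = 29/4, F = 15, G = 37; answer radicand W^2 = 173/4
unnormalised second-form numerators: l = 0, m = 0, n = -6; L = l/sqrt(173/4), and similarly M = m/sqrt(W^2), N = n/sqrt(W^2)
H = (E*n - 2*F*m + G*l) / (2*(EG - F^2)*sqrt(W^2)); E*n - 2*F*m + G*l = -87/2, EG - F^2 = 173/4, so H = (-87/173)/sqrt(173/4)

Answer: H = -174*sqrt(173)/29929


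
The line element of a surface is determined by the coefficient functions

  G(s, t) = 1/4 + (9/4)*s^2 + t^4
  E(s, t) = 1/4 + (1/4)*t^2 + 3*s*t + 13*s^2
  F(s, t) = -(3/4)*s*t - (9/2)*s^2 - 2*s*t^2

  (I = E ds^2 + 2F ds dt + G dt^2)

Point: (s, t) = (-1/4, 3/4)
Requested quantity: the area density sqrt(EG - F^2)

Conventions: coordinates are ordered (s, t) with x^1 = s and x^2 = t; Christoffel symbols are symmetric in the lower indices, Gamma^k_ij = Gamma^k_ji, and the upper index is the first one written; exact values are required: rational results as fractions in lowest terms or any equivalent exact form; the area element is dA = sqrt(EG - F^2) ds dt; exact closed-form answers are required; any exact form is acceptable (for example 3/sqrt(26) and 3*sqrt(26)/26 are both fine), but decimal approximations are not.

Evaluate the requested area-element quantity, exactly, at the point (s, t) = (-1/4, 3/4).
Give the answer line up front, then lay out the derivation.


Answer: sqrt(EG - F^2) = sqrt(7097)/128

E = 41/64, F = 9/64, G = 181/256; EG - F^2 = 7097/16384


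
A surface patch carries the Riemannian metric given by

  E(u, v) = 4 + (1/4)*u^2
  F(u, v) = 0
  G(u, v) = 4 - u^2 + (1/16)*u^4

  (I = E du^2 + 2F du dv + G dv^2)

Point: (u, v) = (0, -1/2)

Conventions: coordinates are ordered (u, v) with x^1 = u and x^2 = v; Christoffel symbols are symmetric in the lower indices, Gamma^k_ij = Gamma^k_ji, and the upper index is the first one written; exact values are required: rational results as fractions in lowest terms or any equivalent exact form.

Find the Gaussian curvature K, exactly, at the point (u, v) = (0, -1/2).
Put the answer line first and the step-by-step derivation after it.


Answer: K = 1/16

E = 4, F = 0, G = 4, EG - F^2 = 16 at the point
E_u = 0, E_v = 0, F_u = 0, F_v = 0, G_u = 0, G_v = 0
E_vv = 0, F_uv = 0, G_uu = -2
K follows from Brioschi's formula, (det M1 - det M2)/(EG - F^2)^2.
M1 = [[-E_vv/2 + F_uv - G_uu/2, E_u/2, F_u - E_v/2], [F_v - G_u/2, E, F], [G_v/2, F, G]] = [[1, 0, 0], [0, 4, 0], [0, 0, 4]]; det M1 = 16
M2 = [[0, E_v/2, G_u/2], [E_v/2, E, F], [G_u/2, F, G]] = [[0, 0, 0], [0, 4, 0], [0, 0, 4]]; det M2 = 0
det M1 - det M2 = 16; K = 16 / (16)^2 = 1/16


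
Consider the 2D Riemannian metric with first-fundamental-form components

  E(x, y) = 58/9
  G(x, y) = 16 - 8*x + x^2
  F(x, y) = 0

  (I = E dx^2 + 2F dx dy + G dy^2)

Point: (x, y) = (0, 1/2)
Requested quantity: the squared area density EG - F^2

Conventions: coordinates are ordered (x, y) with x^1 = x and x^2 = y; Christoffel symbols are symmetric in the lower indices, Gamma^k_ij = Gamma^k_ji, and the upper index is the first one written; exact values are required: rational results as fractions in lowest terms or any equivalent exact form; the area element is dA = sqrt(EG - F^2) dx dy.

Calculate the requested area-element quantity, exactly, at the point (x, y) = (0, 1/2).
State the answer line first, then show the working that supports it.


Answer: EG - F^2 = 928/9

E = 58/9, F = 0, G = 16; EG - F^2 = 928/9


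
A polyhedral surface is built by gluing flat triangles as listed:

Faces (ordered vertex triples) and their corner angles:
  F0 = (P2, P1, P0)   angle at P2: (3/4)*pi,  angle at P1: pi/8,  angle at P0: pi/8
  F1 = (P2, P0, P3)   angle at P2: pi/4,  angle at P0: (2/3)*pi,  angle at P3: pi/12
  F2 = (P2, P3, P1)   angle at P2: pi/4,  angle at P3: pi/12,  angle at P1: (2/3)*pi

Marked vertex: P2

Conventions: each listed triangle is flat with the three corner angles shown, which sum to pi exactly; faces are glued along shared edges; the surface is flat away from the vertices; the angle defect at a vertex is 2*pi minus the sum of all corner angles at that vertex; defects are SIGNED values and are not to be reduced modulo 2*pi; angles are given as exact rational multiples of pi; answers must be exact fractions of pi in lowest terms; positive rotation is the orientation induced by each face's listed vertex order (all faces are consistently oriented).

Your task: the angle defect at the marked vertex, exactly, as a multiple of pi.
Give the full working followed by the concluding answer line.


Sum of corner angles at P2: (5/4)*pi
defect = 2*pi - (5/4)*pi

Answer: defect(P2) = (3/4)*pi
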